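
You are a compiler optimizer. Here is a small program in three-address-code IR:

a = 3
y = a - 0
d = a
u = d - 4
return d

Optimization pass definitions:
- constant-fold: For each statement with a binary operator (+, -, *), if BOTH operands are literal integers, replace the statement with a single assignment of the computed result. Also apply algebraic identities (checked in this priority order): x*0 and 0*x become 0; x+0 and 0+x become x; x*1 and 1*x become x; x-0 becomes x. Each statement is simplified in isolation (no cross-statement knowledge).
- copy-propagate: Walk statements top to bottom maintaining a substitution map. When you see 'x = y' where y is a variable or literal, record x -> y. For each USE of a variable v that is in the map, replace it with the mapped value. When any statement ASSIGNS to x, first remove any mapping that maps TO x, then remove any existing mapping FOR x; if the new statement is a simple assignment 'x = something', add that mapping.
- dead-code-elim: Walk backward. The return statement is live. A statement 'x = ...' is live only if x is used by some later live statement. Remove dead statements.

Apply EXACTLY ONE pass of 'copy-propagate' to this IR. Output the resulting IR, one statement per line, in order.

Applying copy-propagate statement-by-statement:
  [1] a = 3  (unchanged)
  [2] y = a - 0  -> y = 3 - 0
  [3] d = a  -> d = 3
  [4] u = d - 4  -> u = 3 - 4
  [5] return d  -> return 3
Result (5 stmts):
  a = 3
  y = 3 - 0
  d = 3
  u = 3 - 4
  return 3

Answer: a = 3
y = 3 - 0
d = 3
u = 3 - 4
return 3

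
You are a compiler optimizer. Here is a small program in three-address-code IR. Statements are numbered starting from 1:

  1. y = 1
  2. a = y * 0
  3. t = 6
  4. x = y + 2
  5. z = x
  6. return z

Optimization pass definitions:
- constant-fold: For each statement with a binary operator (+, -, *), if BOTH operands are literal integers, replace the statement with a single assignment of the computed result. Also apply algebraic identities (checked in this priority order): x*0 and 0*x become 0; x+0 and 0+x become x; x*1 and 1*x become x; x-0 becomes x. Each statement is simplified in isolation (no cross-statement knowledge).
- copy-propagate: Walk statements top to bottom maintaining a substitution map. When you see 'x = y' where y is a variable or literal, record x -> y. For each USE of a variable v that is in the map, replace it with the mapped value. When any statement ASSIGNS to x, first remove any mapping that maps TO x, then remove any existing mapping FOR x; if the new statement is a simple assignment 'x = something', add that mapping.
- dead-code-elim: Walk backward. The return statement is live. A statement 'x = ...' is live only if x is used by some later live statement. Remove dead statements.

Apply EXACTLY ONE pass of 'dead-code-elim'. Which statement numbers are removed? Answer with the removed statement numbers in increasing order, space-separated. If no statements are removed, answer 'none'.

Answer: 2 3

Derivation:
Backward liveness scan:
Stmt 1 'y = 1': KEEP (y is live); live-in = []
Stmt 2 'a = y * 0': DEAD (a not in live set ['y'])
Stmt 3 't = 6': DEAD (t not in live set ['y'])
Stmt 4 'x = y + 2': KEEP (x is live); live-in = ['y']
Stmt 5 'z = x': KEEP (z is live); live-in = ['x']
Stmt 6 'return z': KEEP (return); live-in = ['z']
Removed statement numbers: [2, 3]
Surviving IR:
  y = 1
  x = y + 2
  z = x
  return z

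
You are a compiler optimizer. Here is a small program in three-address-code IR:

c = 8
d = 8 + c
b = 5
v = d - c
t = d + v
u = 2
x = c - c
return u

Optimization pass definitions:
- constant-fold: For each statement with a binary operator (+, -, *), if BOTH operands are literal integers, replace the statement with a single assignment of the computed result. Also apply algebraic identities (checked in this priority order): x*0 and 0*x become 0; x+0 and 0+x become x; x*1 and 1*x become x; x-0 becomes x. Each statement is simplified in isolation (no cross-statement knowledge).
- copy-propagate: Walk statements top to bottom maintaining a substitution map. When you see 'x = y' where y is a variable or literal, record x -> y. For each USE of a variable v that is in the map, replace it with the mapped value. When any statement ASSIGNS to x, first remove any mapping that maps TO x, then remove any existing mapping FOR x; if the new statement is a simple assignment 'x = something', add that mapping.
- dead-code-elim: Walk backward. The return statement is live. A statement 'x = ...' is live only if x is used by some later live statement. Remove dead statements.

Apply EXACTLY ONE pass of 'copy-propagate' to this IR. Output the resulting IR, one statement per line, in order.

Applying copy-propagate statement-by-statement:
  [1] c = 8  (unchanged)
  [2] d = 8 + c  -> d = 8 + 8
  [3] b = 5  (unchanged)
  [4] v = d - c  -> v = d - 8
  [5] t = d + v  (unchanged)
  [6] u = 2  (unchanged)
  [7] x = c - c  -> x = 8 - 8
  [8] return u  -> return 2
Result (8 stmts):
  c = 8
  d = 8 + 8
  b = 5
  v = d - 8
  t = d + v
  u = 2
  x = 8 - 8
  return 2

Answer: c = 8
d = 8 + 8
b = 5
v = d - 8
t = d + v
u = 2
x = 8 - 8
return 2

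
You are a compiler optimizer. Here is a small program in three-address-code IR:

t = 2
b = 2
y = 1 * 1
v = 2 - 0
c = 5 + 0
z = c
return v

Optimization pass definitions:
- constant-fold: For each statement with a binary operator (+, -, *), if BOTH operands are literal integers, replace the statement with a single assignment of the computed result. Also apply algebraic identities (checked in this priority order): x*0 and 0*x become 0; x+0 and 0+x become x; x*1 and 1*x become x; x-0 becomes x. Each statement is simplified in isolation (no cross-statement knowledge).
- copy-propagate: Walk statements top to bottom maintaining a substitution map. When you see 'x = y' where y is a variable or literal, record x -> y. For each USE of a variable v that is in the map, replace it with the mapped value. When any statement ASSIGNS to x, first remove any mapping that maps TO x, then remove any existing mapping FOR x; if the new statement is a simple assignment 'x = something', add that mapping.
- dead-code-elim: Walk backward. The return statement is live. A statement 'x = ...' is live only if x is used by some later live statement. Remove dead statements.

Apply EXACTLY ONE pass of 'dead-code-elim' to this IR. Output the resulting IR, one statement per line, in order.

Applying dead-code-elim statement-by-statement:
  [7] return v  -> KEEP (return); live=['v']
  [6] z = c  -> DEAD (z not live)
  [5] c = 5 + 0  -> DEAD (c not live)
  [4] v = 2 - 0  -> KEEP; live=[]
  [3] y = 1 * 1  -> DEAD (y not live)
  [2] b = 2  -> DEAD (b not live)
  [1] t = 2  -> DEAD (t not live)
Result (2 stmts):
  v = 2 - 0
  return v

Answer: v = 2 - 0
return v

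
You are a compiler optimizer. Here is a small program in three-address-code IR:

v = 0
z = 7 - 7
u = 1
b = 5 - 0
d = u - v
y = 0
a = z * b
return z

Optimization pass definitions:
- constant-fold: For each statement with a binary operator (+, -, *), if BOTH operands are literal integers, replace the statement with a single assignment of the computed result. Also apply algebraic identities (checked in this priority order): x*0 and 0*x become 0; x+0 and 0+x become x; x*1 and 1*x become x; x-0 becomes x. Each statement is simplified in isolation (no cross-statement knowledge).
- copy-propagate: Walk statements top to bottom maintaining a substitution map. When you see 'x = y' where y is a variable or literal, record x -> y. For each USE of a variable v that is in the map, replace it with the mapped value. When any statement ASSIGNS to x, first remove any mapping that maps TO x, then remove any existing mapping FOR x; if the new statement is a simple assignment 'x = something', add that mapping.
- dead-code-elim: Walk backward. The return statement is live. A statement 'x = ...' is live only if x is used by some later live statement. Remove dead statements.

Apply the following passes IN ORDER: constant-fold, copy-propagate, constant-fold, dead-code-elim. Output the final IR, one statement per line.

Answer: return 0

Derivation:
Initial IR:
  v = 0
  z = 7 - 7
  u = 1
  b = 5 - 0
  d = u - v
  y = 0
  a = z * b
  return z
After constant-fold (8 stmts):
  v = 0
  z = 0
  u = 1
  b = 5
  d = u - v
  y = 0
  a = z * b
  return z
After copy-propagate (8 stmts):
  v = 0
  z = 0
  u = 1
  b = 5
  d = 1 - 0
  y = 0
  a = 0 * 5
  return 0
After constant-fold (8 stmts):
  v = 0
  z = 0
  u = 1
  b = 5
  d = 1
  y = 0
  a = 0
  return 0
After dead-code-elim (1 stmts):
  return 0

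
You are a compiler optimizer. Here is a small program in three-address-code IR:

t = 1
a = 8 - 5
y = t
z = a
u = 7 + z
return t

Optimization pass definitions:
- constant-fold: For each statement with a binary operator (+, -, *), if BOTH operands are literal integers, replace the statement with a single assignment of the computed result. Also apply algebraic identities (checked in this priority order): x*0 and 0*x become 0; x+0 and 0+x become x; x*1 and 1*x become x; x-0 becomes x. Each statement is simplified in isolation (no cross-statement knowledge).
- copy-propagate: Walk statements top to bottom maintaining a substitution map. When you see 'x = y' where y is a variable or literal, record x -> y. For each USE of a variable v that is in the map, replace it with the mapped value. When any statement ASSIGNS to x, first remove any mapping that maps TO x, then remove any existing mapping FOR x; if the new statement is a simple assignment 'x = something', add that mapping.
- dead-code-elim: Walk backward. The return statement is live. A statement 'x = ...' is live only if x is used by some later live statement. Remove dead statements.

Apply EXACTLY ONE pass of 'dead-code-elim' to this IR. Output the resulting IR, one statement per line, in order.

Answer: t = 1
return t

Derivation:
Applying dead-code-elim statement-by-statement:
  [6] return t  -> KEEP (return); live=['t']
  [5] u = 7 + z  -> DEAD (u not live)
  [4] z = a  -> DEAD (z not live)
  [3] y = t  -> DEAD (y not live)
  [2] a = 8 - 5  -> DEAD (a not live)
  [1] t = 1  -> KEEP; live=[]
Result (2 stmts):
  t = 1
  return t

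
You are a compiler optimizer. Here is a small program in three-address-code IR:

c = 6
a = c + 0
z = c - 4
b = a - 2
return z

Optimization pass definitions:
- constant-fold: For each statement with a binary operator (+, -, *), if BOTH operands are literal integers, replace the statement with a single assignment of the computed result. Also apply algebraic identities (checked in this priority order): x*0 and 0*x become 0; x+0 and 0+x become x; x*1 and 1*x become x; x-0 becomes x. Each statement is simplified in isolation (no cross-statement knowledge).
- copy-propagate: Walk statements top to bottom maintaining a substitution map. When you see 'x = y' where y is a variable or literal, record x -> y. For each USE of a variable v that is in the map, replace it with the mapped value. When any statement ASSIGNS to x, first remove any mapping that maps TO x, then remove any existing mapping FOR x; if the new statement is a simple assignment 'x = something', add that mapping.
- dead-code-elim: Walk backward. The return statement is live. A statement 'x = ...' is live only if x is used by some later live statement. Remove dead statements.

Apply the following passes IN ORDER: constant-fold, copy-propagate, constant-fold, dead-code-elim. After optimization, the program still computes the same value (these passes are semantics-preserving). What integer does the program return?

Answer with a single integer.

Answer: 2

Derivation:
Initial IR:
  c = 6
  a = c + 0
  z = c - 4
  b = a - 2
  return z
After constant-fold (5 stmts):
  c = 6
  a = c
  z = c - 4
  b = a - 2
  return z
After copy-propagate (5 stmts):
  c = 6
  a = 6
  z = 6 - 4
  b = 6 - 2
  return z
After constant-fold (5 stmts):
  c = 6
  a = 6
  z = 2
  b = 4
  return z
After dead-code-elim (2 stmts):
  z = 2
  return z
Evaluate:
  c = 6  =>  c = 6
  a = c + 0  =>  a = 6
  z = c - 4  =>  z = 2
  b = a - 2  =>  b = 4
  return z = 2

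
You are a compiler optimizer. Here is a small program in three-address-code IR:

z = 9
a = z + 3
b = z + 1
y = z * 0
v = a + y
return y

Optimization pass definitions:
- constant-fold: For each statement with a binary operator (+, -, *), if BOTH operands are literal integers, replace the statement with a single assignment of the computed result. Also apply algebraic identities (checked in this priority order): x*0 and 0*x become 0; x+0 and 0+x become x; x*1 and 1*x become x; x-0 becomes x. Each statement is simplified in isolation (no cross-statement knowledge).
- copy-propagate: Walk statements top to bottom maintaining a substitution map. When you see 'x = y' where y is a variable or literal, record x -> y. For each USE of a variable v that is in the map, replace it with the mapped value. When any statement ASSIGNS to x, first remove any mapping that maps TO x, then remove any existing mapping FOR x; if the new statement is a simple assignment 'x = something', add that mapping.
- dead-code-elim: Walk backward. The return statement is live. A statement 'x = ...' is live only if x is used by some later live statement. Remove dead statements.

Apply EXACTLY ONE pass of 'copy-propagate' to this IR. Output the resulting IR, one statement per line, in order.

Answer: z = 9
a = 9 + 3
b = 9 + 1
y = 9 * 0
v = a + y
return y

Derivation:
Applying copy-propagate statement-by-statement:
  [1] z = 9  (unchanged)
  [2] a = z + 3  -> a = 9 + 3
  [3] b = z + 1  -> b = 9 + 1
  [4] y = z * 0  -> y = 9 * 0
  [5] v = a + y  (unchanged)
  [6] return y  (unchanged)
Result (6 stmts):
  z = 9
  a = 9 + 3
  b = 9 + 1
  y = 9 * 0
  v = a + y
  return y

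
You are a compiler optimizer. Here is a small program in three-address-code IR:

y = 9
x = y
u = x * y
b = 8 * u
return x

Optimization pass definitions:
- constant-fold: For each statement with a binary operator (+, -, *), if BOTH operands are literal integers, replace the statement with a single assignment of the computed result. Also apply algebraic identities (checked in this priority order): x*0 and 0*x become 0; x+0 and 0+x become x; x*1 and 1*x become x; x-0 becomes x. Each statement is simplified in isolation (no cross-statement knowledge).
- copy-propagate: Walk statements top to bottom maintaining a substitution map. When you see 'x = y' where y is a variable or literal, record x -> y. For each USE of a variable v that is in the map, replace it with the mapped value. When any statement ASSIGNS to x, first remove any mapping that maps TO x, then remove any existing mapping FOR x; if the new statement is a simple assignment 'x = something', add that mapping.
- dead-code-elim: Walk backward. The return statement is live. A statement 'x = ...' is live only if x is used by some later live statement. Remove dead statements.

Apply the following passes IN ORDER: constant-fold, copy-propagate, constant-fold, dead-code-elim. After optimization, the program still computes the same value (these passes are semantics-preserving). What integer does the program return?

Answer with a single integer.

Answer: 9

Derivation:
Initial IR:
  y = 9
  x = y
  u = x * y
  b = 8 * u
  return x
After constant-fold (5 stmts):
  y = 9
  x = y
  u = x * y
  b = 8 * u
  return x
After copy-propagate (5 stmts):
  y = 9
  x = 9
  u = 9 * 9
  b = 8 * u
  return 9
After constant-fold (5 stmts):
  y = 9
  x = 9
  u = 81
  b = 8 * u
  return 9
After dead-code-elim (1 stmts):
  return 9
Evaluate:
  y = 9  =>  y = 9
  x = y  =>  x = 9
  u = x * y  =>  u = 81
  b = 8 * u  =>  b = 648
  return x = 9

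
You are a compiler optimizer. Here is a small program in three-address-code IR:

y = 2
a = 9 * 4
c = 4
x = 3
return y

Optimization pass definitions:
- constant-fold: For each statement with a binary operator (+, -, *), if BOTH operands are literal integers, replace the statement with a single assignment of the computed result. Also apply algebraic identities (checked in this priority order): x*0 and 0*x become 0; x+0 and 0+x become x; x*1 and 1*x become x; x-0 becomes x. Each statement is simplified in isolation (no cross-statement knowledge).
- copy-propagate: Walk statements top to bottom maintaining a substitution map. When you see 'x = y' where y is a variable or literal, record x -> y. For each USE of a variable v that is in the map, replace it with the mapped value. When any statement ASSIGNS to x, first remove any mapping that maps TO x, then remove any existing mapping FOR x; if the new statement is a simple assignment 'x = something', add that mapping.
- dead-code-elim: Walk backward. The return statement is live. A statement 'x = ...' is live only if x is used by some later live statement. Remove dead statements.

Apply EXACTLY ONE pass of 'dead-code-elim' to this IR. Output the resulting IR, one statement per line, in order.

Applying dead-code-elim statement-by-statement:
  [5] return y  -> KEEP (return); live=['y']
  [4] x = 3  -> DEAD (x not live)
  [3] c = 4  -> DEAD (c not live)
  [2] a = 9 * 4  -> DEAD (a not live)
  [1] y = 2  -> KEEP; live=[]
Result (2 stmts):
  y = 2
  return y

Answer: y = 2
return y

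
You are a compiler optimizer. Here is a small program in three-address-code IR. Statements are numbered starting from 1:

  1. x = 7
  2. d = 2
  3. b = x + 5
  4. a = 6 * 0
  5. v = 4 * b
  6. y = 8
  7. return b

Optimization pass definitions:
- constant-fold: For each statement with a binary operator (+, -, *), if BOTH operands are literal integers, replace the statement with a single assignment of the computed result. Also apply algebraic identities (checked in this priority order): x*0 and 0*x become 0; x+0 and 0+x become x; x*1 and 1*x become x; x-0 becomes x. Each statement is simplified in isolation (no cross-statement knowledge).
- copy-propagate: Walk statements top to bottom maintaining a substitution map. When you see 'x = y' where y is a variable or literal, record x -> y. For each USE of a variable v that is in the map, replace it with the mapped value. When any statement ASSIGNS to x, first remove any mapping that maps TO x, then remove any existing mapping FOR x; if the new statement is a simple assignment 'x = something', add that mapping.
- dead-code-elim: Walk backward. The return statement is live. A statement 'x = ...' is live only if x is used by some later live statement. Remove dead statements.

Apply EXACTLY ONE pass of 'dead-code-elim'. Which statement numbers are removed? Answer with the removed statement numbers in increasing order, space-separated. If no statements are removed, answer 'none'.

Answer: 2 4 5 6

Derivation:
Backward liveness scan:
Stmt 1 'x = 7': KEEP (x is live); live-in = []
Stmt 2 'd = 2': DEAD (d not in live set ['x'])
Stmt 3 'b = x + 5': KEEP (b is live); live-in = ['x']
Stmt 4 'a = 6 * 0': DEAD (a not in live set ['b'])
Stmt 5 'v = 4 * b': DEAD (v not in live set ['b'])
Stmt 6 'y = 8': DEAD (y not in live set ['b'])
Stmt 7 'return b': KEEP (return); live-in = ['b']
Removed statement numbers: [2, 4, 5, 6]
Surviving IR:
  x = 7
  b = x + 5
  return b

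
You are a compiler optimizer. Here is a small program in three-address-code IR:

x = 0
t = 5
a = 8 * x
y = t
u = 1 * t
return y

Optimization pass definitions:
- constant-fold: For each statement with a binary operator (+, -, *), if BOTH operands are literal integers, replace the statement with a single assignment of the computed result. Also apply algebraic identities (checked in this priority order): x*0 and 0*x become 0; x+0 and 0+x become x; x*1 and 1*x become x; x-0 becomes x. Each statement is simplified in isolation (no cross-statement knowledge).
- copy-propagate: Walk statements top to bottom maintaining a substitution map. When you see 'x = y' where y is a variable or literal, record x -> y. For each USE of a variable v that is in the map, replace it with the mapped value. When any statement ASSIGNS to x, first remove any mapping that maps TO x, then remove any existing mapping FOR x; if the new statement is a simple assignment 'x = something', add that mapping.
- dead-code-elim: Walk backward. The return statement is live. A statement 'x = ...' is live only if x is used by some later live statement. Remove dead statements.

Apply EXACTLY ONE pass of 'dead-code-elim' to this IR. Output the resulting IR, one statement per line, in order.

Answer: t = 5
y = t
return y

Derivation:
Applying dead-code-elim statement-by-statement:
  [6] return y  -> KEEP (return); live=['y']
  [5] u = 1 * t  -> DEAD (u not live)
  [4] y = t  -> KEEP; live=['t']
  [3] a = 8 * x  -> DEAD (a not live)
  [2] t = 5  -> KEEP; live=[]
  [1] x = 0  -> DEAD (x not live)
Result (3 stmts):
  t = 5
  y = t
  return y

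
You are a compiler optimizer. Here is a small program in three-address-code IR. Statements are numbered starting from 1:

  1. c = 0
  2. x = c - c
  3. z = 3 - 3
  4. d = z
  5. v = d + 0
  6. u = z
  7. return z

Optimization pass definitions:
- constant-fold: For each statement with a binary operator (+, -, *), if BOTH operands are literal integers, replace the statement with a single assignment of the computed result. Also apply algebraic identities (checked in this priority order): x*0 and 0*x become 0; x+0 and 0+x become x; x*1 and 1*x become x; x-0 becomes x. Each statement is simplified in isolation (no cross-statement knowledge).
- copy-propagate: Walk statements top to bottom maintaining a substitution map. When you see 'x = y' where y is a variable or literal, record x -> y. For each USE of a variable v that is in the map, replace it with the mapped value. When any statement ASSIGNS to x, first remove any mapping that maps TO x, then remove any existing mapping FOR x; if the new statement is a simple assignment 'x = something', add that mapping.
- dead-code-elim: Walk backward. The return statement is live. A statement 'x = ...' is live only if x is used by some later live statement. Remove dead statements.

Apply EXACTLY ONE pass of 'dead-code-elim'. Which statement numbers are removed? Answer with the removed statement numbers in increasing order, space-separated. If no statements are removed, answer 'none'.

Answer: 1 2 4 5 6

Derivation:
Backward liveness scan:
Stmt 1 'c = 0': DEAD (c not in live set [])
Stmt 2 'x = c - c': DEAD (x not in live set [])
Stmt 3 'z = 3 - 3': KEEP (z is live); live-in = []
Stmt 4 'd = z': DEAD (d not in live set ['z'])
Stmt 5 'v = d + 0': DEAD (v not in live set ['z'])
Stmt 6 'u = z': DEAD (u not in live set ['z'])
Stmt 7 'return z': KEEP (return); live-in = ['z']
Removed statement numbers: [1, 2, 4, 5, 6]
Surviving IR:
  z = 3 - 3
  return z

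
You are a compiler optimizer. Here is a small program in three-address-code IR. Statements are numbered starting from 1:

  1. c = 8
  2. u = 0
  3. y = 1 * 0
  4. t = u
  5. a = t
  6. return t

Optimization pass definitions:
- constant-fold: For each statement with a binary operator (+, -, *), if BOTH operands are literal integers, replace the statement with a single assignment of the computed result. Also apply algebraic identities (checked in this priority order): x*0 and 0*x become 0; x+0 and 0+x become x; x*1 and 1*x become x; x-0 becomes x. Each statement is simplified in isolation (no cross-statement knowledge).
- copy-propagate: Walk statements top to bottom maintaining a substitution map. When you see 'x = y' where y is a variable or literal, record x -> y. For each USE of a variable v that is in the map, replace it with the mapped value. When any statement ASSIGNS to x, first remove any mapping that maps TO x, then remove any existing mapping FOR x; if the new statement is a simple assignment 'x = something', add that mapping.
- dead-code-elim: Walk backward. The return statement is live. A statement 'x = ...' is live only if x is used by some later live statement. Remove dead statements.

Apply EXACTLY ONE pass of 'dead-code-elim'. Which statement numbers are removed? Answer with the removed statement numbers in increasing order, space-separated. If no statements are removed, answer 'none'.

Answer: 1 3 5

Derivation:
Backward liveness scan:
Stmt 1 'c = 8': DEAD (c not in live set [])
Stmt 2 'u = 0': KEEP (u is live); live-in = []
Stmt 3 'y = 1 * 0': DEAD (y not in live set ['u'])
Stmt 4 't = u': KEEP (t is live); live-in = ['u']
Stmt 5 'a = t': DEAD (a not in live set ['t'])
Stmt 6 'return t': KEEP (return); live-in = ['t']
Removed statement numbers: [1, 3, 5]
Surviving IR:
  u = 0
  t = u
  return t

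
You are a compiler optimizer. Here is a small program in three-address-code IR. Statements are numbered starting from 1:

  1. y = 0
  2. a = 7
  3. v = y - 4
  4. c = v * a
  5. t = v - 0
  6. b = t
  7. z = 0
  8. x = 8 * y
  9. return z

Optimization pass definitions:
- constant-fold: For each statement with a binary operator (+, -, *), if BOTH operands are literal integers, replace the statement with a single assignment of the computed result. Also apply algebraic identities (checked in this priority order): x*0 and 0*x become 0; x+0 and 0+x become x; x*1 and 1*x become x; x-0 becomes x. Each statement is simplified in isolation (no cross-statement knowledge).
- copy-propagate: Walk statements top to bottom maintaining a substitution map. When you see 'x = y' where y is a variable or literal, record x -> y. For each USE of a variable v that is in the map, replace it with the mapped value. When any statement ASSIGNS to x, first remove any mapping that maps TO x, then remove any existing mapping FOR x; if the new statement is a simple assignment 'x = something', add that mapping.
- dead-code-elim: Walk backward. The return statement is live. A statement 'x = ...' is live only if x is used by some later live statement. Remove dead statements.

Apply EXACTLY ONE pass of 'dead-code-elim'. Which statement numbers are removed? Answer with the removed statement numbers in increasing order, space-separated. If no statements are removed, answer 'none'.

Answer: 1 2 3 4 5 6 8

Derivation:
Backward liveness scan:
Stmt 1 'y = 0': DEAD (y not in live set [])
Stmt 2 'a = 7': DEAD (a not in live set [])
Stmt 3 'v = y - 4': DEAD (v not in live set [])
Stmt 4 'c = v * a': DEAD (c not in live set [])
Stmt 5 't = v - 0': DEAD (t not in live set [])
Stmt 6 'b = t': DEAD (b not in live set [])
Stmt 7 'z = 0': KEEP (z is live); live-in = []
Stmt 8 'x = 8 * y': DEAD (x not in live set ['z'])
Stmt 9 'return z': KEEP (return); live-in = ['z']
Removed statement numbers: [1, 2, 3, 4, 5, 6, 8]
Surviving IR:
  z = 0
  return z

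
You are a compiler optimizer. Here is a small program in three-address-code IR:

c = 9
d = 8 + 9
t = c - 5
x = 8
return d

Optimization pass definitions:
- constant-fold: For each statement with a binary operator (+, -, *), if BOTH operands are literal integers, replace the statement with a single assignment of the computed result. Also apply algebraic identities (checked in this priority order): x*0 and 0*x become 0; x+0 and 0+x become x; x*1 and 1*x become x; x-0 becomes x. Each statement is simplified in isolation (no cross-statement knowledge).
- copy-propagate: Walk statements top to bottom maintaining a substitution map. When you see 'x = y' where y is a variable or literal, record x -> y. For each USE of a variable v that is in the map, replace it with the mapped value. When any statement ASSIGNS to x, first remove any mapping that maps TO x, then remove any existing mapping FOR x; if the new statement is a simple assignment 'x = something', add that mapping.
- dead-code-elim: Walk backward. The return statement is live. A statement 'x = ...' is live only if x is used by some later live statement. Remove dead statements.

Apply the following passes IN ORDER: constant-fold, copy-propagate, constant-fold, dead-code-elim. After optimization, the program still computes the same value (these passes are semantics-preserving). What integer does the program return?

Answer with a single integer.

Answer: 17

Derivation:
Initial IR:
  c = 9
  d = 8 + 9
  t = c - 5
  x = 8
  return d
After constant-fold (5 stmts):
  c = 9
  d = 17
  t = c - 5
  x = 8
  return d
After copy-propagate (5 stmts):
  c = 9
  d = 17
  t = 9 - 5
  x = 8
  return 17
After constant-fold (5 stmts):
  c = 9
  d = 17
  t = 4
  x = 8
  return 17
After dead-code-elim (1 stmts):
  return 17
Evaluate:
  c = 9  =>  c = 9
  d = 8 + 9  =>  d = 17
  t = c - 5  =>  t = 4
  x = 8  =>  x = 8
  return d = 17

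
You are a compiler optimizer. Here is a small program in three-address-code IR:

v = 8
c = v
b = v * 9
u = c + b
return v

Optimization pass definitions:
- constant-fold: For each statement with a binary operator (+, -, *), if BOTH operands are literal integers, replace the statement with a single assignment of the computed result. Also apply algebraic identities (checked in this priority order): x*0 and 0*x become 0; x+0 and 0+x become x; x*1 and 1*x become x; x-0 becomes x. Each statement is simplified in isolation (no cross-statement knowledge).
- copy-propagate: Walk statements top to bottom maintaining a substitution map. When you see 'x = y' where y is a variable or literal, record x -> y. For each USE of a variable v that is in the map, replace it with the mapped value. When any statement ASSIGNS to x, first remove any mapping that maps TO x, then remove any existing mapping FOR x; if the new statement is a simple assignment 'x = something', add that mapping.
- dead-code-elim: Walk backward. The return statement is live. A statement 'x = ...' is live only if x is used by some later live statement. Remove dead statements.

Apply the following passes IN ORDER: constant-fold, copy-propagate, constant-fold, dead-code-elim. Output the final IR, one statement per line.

Answer: return 8

Derivation:
Initial IR:
  v = 8
  c = v
  b = v * 9
  u = c + b
  return v
After constant-fold (5 stmts):
  v = 8
  c = v
  b = v * 9
  u = c + b
  return v
After copy-propagate (5 stmts):
  v = 8
  c = 8
  b = 8 * 9
  u = 8 + b
  return 8
After constant-fold (5 stmts):
  v = 8
  c = 8
  b = 72
  u = 8 + b
  return 8
After dead-code-elim (1 stmts):
  return 8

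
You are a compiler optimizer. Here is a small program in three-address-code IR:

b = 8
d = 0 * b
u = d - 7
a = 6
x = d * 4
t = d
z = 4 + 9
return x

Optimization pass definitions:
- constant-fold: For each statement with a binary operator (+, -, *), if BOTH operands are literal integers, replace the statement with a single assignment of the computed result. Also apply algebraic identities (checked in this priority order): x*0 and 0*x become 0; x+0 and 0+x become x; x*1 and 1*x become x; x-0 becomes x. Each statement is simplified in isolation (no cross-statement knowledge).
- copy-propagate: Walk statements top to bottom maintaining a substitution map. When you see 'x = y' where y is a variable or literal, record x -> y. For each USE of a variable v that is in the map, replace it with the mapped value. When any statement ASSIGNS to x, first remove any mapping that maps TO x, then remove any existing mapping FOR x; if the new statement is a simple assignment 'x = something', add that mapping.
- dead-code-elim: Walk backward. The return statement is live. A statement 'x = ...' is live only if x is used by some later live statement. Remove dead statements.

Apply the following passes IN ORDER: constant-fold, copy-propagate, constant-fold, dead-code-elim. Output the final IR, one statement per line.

Initial IR:
  b = 8
  d = 0 * b
  u = d - 7
  a = 6
  x = d * 4
  t = d
  z = 4 + 9
  return x
After constant-fold (8 stmts):
  b = 8
  d = 0
  u = d - 7
  a = 6
  x = d * 4
  t = d
  z = 13
  return x
After copy-propagate (8 stmts):
  b = 8
  d = 0
  u = 0 - 7
  a = 6
  x = 0 * 4
  t = 0
  z = 13
  return x
After constant-fold (8 stmts):
  b = 8
  d = 0
  u = -7
  a = 6
  x = 0
  t = 0
  z = 13
  return x
After dead-code-elim (2 stmts):
  x = 0
  return x

Answer: x = 0
return x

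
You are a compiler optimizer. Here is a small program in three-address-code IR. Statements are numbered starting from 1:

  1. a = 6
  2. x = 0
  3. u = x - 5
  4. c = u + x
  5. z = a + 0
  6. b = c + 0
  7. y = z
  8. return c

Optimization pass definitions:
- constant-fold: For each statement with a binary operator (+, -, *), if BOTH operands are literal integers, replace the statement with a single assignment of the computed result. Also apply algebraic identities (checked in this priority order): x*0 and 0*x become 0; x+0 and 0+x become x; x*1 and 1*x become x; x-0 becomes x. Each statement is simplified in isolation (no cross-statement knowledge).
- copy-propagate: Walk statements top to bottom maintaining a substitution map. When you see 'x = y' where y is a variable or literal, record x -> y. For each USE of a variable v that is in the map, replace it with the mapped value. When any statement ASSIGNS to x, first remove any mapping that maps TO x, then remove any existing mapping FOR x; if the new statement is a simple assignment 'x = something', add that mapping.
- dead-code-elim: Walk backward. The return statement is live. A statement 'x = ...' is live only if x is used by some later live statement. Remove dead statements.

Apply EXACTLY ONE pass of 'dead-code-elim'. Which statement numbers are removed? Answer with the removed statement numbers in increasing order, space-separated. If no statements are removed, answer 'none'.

Answer: 1 5 6 7

Derivation:
Backward liveness scan:
Stmt 1 'a = 6': DEAD (a not in live set [])
Stmt 2 'x = 0': KEEP (x is live); live-in = []
Stmt 3 'u = x - 5': KEEP (u is live); live-in = ['x']
Stmt 4 'c = u + x': KEEP (c is live); live-in = ['u', 'x']
Stmt 5 'z = a + 0': DEAD (z not in live set ['c'])
Stmt 6 'b = c + 0': DEAD (b not in live set ['c'])
Stmt 7 'y = z': DEAD (y not in live set ['c'])
Stmt 8 'return c': KEEP (return); live-in = ['c']
Removed statement numbers: [1, 5, 6, 7]
Surviving IR:
  x = 0
  u = x - 5
  c = u + x
  return c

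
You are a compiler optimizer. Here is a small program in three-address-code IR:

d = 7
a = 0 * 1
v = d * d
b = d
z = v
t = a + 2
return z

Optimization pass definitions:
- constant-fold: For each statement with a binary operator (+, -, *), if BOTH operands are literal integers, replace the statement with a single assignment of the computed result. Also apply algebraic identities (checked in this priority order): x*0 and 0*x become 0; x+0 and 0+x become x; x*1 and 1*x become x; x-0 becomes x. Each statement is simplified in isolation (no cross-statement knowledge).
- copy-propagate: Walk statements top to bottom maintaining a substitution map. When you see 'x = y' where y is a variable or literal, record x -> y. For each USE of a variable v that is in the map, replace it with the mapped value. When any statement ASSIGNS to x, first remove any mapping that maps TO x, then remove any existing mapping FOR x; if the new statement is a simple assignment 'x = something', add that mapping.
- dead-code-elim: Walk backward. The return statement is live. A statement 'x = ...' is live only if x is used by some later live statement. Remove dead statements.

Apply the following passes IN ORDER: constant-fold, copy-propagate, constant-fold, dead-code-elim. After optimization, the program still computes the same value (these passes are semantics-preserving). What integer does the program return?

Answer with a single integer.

Initial IR:
  d = 7
  a = 0 * 1
  v = d * d
  b = d
  z = v
  t = a + 2
  return z
After constant-fold (7 stmts):
  d = 7
  a = 0
  v = d * d
  b = d
  z = v
  t = a + 2
  return z
After copy-propagate (7 stmts):
  d = 7
  a = 0
  v = 7 * 7
  b = 7
  z = v
  t = 0 + 2
  return v
After constant-fold (7 stmts):
  d = 7
  a = 0
  v = 49
  b = 7
  z = v
  t = 2
  return v
After dead-code-elim (2 stmts):
  v = 49
  return v
Evaluate:
  d = 7  =>  d = 7
  a = 0 * 1  =>  a = 0
  v = d * d  =>  v = 49
  b = d  =>  b = 7
  z = v  =>  z = 49
  t = a + 2  =>  t = 2
  return z = 49

Answer: 49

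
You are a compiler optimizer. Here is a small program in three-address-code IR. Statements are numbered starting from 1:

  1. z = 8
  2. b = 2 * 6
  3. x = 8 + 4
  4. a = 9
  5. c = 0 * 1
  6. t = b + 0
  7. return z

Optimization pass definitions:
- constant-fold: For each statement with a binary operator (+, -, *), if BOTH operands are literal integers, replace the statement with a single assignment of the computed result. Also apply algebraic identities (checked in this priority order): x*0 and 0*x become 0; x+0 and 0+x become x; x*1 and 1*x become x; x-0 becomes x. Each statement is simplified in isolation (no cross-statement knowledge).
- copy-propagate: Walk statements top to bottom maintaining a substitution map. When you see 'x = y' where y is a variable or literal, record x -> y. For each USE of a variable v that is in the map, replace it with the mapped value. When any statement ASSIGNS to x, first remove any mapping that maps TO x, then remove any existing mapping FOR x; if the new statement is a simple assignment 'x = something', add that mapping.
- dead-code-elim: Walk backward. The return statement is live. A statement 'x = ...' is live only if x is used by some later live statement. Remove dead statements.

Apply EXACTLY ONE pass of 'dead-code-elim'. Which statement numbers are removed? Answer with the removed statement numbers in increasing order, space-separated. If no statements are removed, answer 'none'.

Backward liveness scan:
Stmt 1 'z = 8': KEEP (z is live); live-in = []
Stmt 2 'b = 2 * 6': DEAD (b not in live set ['z'])
Stmt 3 'x = 8 + 4': DEAD (x not in live set ['z'])
Stmt 4 'a = 9': DEAD (a not in live set ['z'])
Stmt 5 'c = 0 * 1': DEAD (c not in live set ['z'])
Stmt 6 't = b + 0': DEAD (t not in live set ['z'])
Stmt 7 'return z': KEEP (return); live-in = ['z']
Removed statement numbers: [2, 3, 4, 5, 6]
Surviving IR:
  z = 8
  return z

Answer: 2 3 4 5 6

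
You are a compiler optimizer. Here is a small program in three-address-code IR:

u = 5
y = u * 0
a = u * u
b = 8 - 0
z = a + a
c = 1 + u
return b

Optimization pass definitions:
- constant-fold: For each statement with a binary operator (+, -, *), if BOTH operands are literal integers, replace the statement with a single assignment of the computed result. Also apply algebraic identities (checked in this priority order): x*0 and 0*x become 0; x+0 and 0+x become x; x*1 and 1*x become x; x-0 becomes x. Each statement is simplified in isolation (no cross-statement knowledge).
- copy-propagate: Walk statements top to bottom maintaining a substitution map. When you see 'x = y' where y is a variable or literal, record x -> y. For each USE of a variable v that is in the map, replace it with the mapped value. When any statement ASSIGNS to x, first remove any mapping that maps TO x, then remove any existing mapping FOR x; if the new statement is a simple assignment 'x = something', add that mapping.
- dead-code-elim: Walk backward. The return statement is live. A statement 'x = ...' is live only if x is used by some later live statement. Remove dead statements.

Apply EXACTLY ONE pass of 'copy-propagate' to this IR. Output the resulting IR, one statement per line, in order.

Answer: u = 5
y = 5 * 0
a = 5 * 5
b = 8 - 0
z = a + a
c = 1 + 5
return b

Derivation:
Applying copy-propagate statement-by-statement:
  [1] u = 5  (unchanged)
  [2] y = u * 0  -> y = 5 * 0
  [3] a = u * u  -> a = 5 * 5
  [4] b = 8 - 0  (unchanged)
  [5] z = a + a  (unchanged)
  [6] c = 1 + u  -> c = 1 + 5
  [7] return b  (unchanged)
Result (7 stmts):
  u = 5
  y = 5 * 0
  a = 5 * 5
  b = 8 - 0
  z = a + a
  c = 1 + 5
  return b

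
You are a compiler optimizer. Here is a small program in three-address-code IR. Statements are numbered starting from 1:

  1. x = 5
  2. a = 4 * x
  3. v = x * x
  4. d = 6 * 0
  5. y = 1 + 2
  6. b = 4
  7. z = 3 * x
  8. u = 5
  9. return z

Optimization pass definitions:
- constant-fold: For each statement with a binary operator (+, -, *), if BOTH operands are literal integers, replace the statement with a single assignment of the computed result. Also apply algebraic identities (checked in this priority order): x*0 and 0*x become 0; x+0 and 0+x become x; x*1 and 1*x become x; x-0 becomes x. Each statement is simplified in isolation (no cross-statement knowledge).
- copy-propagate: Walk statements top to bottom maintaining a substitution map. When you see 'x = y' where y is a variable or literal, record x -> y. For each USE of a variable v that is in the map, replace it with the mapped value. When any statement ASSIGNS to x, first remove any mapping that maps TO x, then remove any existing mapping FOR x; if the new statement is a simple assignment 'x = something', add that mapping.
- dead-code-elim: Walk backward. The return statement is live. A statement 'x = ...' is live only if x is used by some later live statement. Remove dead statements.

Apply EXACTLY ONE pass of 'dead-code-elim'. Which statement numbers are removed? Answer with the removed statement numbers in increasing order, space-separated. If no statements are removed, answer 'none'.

Answer: 2 3 4 5 6 8

Derivation:
Backward liveness scan:
Stmt 1 'x = 5': KEEP (x is live); live-in = []
Stmt 2 'a = 4 * x': DEAD (a not in live set ['x'])
Stmt 3 'v = x * x': DEAD (v not in live set ['x'])
Stmt 4 'd = 6 * 0': DEAD (d not in live set ['x'])
Stmt 5 'y = 1 + 2': DEAD (y not in live set ['x'])
Stmt 6 'b = 4': DEAD (b not in live set ['x'])
Stmt 7 'z = 3 * x': KEEP (z is live); live-in = ['x']
Stmt 8 'u = 5': DEAD (u not in live set ['z'])
Stmt 9 'return z': KEEP (return); live-in = ['z']
Removed statement numbers: [2, 3, 4, 5, 6, 8]
Surviving IR:
  x = 5
  z = 3 * x
  return z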